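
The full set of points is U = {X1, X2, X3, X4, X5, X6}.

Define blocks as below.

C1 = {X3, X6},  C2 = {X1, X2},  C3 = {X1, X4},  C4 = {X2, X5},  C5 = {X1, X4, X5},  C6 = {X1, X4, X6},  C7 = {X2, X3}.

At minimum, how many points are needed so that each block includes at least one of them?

Take H = {X1, X3, X5}. Each listed block contains at least one of these, so H is a hitting set of size 3.
The blocks C1, C3, C4 are pairwise disjoint, so any hitting set needs a separate point for each — at least 3. Hence 3 is optimal.

3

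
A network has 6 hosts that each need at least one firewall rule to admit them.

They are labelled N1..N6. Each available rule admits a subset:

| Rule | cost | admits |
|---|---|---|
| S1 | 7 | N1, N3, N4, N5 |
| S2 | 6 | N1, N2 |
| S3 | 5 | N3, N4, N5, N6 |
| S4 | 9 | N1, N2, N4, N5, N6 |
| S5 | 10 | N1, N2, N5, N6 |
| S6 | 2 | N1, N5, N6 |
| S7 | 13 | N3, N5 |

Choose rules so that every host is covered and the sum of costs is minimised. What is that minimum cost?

S2, S3 together cover every host (S2 ∪ S3 = {N1, N2, N3, N4, N5, N6}); total cost 6 + 5 = 11.
The greedy pick S6, S3, S2 costs 13; no covering selection beats 11.

11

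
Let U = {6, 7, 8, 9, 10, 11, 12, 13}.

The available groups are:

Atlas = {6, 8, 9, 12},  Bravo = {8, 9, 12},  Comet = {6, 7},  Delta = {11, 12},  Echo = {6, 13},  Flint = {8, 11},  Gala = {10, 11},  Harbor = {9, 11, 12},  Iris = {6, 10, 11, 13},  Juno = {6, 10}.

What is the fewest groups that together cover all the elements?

Bravo and Comet and Iris together: Bravo ∪ Comet ∪ Iris = {6, 7, 8, 9, 10, 11, 12, 13} — every element is covered.
Only Comet contains 7, so Comet is forced; the remaining 6 elements need at least 2 more groups (each remaining group adds at most 3) — so at least 3 groups are needed, and 3 is optimal.

3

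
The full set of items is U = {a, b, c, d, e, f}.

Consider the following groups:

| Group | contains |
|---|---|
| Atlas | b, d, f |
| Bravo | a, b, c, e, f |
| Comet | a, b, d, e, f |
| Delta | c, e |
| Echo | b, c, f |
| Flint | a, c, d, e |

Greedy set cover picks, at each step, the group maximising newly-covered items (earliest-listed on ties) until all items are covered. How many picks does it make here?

2

Greedy: pick Bravo (covers 5 new) → pick Atlas (covers 1 new). Total picks: 2.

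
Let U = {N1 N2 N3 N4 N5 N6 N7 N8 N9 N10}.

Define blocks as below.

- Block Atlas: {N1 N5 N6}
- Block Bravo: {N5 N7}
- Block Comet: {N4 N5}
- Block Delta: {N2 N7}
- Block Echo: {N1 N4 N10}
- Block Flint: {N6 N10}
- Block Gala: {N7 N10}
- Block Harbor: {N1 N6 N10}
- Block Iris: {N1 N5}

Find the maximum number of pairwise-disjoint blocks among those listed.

3

Comet, Delta, Harbor are pairwise disjoint (Comet={N4,N5}; Delta={N2,N7}; Harbor={N1,N6,N10}).
Every remaining block overlaps one of these, and no 4 of the listed blocks are pairwise disjoint, so 3 is the maximum.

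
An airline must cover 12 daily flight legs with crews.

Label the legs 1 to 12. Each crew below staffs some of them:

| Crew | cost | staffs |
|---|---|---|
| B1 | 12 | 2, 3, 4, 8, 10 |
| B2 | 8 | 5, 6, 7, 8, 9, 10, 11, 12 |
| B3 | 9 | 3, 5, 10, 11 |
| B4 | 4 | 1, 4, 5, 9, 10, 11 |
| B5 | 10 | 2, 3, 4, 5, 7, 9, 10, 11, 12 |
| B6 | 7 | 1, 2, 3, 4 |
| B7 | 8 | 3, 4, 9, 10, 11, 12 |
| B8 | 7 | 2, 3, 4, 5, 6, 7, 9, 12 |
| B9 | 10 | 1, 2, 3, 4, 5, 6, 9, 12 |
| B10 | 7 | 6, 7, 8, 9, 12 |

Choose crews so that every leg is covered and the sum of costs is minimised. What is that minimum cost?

B2, B6 together cover every leg (B2 ∪ B6 = {1, 2, 3, 4, 5, 6, 7, 8, 9, 10, 11, 12}); total cost 8 + 7 = 15.
The greedy pick B4, B8, B10 costs 18; no covering selection beats 15.

15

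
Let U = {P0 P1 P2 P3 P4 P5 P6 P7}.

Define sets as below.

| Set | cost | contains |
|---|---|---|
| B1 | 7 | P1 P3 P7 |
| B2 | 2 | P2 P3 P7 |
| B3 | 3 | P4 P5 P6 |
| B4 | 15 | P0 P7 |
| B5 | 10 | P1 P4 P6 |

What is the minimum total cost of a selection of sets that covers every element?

B1, B2, B3, B4 together cover every element (B1 ∪ B2 ∪ B3 ∪ B4 = {P0, P1, P2, P3, P4, P5, P6, P7}); total cost 7 + 2 + 3 + 15 = 27.
No covering selection has total cost below 27.

27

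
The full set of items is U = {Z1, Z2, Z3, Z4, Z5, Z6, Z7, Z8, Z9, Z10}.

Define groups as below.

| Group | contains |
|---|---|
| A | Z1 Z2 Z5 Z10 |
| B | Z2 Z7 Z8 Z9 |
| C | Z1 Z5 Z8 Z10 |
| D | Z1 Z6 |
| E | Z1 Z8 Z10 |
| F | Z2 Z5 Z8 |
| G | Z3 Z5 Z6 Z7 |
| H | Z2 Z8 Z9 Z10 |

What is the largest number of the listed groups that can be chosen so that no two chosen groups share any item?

2

D, F are pairwise disjoint (D={Z1,Z6}; F={Z2,Z5,Z8}).
Every remaining group overlaps one of these, and no 3 of the listed groups are pairwise disjoint, so 2 is the maximum.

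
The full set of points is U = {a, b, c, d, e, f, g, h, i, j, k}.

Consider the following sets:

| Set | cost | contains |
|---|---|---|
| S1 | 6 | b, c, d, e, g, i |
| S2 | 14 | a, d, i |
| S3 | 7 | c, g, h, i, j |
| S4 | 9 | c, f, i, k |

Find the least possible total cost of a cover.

36

S1, S2, S3, S4 together cover every point (S1 ∪ S2 ∪ S3 ∪ S4 = {a, b, c, d, e, f, g, h, i, j, k}); total cost 6 + 14 + 7 + 9 = 36.
No covering selection has total cost below 36.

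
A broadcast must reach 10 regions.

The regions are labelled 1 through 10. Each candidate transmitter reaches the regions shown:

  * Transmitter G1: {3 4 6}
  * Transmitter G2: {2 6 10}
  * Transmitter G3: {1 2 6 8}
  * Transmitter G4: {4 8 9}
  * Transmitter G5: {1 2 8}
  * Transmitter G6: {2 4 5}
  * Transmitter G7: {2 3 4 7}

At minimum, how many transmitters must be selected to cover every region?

Take {G2, G3, G4, G6, G7}. Their union is {1, 2, 3, 4, 5, 6, 7, 8, 9, 10}, which is all 10 regions.
No 4 of the 7 transmitters cover everything (all 35 combinations miss at least one region), so 5 is optimal.

5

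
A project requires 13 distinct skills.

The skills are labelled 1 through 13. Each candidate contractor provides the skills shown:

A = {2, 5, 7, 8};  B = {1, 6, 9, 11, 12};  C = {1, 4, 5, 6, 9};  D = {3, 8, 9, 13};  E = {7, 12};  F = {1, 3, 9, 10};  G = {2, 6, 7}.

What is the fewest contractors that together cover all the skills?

5

Take {A, B, C, D, F}. Their union is {1, 2, 3, 4, 5, 6, 7, 8, 9, 10, 11, 12, 13}, which is all 13 skills.
No 4 of the 7 contractors cover everything (all 35 combinations miss at least one skill), so 5 is optimal.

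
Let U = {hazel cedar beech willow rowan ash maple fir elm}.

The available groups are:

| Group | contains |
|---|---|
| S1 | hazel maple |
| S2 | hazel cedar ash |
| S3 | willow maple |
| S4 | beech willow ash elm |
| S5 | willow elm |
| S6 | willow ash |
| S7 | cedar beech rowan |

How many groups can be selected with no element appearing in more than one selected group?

S1, S6, S7 are pairwise disjoint (S1={hazel,maple}; S6={willow,ash}; S7={cedar,beech,rowan}).
Every remaining group overlaps one of these, and no 4 of the listed groups are pairwise disjoint, so 3 is the maximum.

3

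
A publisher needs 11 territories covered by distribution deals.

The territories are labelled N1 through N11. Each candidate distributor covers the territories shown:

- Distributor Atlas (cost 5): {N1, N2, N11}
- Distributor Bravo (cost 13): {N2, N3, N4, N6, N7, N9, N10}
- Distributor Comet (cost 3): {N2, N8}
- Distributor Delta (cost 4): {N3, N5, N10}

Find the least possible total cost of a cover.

25

Atlas, Bravo, Comet, Delta together cover every territory (Atlas ∪ Bravo ∪ Comet ∪ Delta = {N1, N2, N3, N4, N5, N6, N7, N8, N9, N10, N11}); total cost 5 + 13 + 3 + 4 = 25.
No covering selection has total cost below 25.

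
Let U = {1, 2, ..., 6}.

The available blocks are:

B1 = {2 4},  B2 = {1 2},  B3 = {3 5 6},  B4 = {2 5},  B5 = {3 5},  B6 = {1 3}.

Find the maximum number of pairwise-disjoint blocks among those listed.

B1, B5 are pairwise disjoint (B1={2,4}; B5={3,5}).
Every remaining block overlaps one of these, and no 3 of the listed blocks are pairwise disjoint, so 2 is the maximum.

2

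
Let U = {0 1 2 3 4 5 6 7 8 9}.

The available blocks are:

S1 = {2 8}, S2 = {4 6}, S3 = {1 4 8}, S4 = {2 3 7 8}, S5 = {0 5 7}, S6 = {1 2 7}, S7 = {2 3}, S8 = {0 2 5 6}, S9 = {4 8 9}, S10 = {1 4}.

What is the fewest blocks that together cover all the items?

S4, S8, S9, and S10 cover everything between them: the union {0, 1, 2, 3, 4, 5, 6, 7, 8, 9} is all of U.
No 3 of the 10 blocks cover everything (all 120 combinations miss at least one item), so 4 is optimal.

4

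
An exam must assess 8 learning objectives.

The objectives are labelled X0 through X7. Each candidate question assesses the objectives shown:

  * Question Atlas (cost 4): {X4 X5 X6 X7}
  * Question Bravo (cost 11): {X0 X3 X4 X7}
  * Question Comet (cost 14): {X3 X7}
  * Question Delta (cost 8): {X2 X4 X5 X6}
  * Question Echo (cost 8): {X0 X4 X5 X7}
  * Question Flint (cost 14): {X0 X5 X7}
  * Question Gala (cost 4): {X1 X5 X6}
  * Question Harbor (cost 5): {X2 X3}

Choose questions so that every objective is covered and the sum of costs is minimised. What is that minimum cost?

17

Echo, Gala, Harbor together cover every objective (Echo ∪ Gala ∪ Harbor = {X0, X1, X2, X3, X4, X5, X6, X7}); total cost 8 + 4 + 5 = 17.
The greedy pick Atlas, Harbor, Gala, Echo costs 21; no covering selection beats 17.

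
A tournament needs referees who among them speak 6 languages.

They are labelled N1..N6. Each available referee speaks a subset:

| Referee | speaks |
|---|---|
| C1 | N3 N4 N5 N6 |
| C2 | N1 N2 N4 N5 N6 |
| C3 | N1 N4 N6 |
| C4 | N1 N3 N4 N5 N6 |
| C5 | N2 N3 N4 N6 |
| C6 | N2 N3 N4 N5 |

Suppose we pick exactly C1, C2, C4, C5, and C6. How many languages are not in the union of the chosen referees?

Union of C1, C2, C4, C5, C6 = {N1, N2, N3, N4, N5, N6} — that's every language, so 0 are uncovered.

0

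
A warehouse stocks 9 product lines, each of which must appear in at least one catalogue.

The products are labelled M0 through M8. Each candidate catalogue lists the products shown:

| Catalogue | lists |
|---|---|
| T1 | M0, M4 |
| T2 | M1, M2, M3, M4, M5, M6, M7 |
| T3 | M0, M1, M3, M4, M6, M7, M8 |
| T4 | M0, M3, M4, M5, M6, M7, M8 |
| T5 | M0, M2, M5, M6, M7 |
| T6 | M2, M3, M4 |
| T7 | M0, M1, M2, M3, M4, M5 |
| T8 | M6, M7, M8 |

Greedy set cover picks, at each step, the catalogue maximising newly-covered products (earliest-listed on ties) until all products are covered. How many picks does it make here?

2

Greedy: pick T2 (covers 7 new) → pick T3 (covers 2 new). Total picks: 2.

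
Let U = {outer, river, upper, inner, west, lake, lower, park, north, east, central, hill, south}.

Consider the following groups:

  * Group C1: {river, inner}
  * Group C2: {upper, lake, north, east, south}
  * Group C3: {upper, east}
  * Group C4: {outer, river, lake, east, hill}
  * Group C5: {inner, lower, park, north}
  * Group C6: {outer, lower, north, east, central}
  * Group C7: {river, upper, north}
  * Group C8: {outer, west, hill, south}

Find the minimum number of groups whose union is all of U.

5

C2 and C4 and C5 and C6 and C8 together: C2 ∪ C4 ∪ C5 ∪ C6 ∪ C8 = {outer, river, upper, inner, west, lake, lower, park, north, east, central, hill, south} — every point is covered.
No 4 of the 8 groups cover everything (all 70 combinations miss at least one point), so 5 is optimal.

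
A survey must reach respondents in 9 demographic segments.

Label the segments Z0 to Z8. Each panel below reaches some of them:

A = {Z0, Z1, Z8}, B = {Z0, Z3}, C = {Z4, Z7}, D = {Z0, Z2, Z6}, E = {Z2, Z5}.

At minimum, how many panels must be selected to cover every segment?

5

Take {A, B, C, D, E}. Their union is {Z0, Z1, Z2, Z3, Z4, Z5, Z6, Z7, Z8}, which is all 9 segments.
Only B contains Z3, so B is forced; the remaining 7 segments need at least 4 more panels (each remaining panel adds at most 2) — so at least 5 panels are needed, and 5 is optimal.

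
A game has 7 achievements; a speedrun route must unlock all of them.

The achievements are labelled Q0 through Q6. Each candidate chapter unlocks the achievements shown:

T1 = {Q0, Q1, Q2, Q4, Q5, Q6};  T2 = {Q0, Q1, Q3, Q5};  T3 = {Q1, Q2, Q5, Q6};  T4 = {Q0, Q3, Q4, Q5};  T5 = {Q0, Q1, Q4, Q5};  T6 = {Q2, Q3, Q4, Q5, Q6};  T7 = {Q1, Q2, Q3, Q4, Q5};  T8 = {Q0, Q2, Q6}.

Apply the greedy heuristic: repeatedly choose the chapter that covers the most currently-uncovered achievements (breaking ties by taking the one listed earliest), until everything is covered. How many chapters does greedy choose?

2

Greedy: pick T1 (covers 6 new) → pick T2 (covers 1 new). Total picks: 2.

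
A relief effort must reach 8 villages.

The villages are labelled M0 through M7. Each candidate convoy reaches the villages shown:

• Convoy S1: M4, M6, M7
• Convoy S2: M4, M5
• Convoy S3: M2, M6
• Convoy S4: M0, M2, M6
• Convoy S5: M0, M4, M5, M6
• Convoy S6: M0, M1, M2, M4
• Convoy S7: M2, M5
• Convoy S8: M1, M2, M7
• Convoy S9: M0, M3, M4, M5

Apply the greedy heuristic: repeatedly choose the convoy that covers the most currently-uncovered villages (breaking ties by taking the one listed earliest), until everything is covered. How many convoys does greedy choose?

Greedy: pick S5 (covers 4 new) → pick S8 (covers 3 new) → pick S9 (covers 1 new). Total picks: 3.

3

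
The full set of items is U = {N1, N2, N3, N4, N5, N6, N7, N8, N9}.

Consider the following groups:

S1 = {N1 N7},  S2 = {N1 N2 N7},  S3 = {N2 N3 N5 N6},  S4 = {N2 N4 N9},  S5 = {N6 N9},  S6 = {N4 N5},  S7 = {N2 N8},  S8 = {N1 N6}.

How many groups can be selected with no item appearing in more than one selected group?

4

S1, S5, S6, S7 are pairwise disjoint (S1={N1,N7}; S5={N6,N9}; S6={N4,N5}; S7={N2,N8}).
Every remaining group overlaps one of these, and no 5 of the listed groups are pairwise disjoint, so 4 is the maximum.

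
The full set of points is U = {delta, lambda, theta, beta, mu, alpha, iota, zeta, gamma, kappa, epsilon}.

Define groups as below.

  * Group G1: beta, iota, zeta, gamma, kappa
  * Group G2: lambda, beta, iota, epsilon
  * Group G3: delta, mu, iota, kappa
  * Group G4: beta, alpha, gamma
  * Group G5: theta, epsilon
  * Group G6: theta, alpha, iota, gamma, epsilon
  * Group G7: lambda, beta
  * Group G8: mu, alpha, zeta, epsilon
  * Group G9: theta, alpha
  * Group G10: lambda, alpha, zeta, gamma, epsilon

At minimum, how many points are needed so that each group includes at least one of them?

4

H = {theta, beta, mu, alpha} meets every group (each contains at least one member of H), and |H| = 4.
No choice of 3 points meets every group, so 4 is the minimum.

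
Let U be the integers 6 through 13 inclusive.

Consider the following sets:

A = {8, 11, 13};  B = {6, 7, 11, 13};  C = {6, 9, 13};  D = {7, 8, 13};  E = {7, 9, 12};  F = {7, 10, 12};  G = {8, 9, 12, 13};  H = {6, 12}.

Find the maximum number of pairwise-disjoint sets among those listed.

A, E are pairwise disjoint (A={8,11,13}; E={7,9,12}).
Every remaining set overlaps one of these, and no 3 of the listed sets are pairwise disjoint, so 2 is the maximum.

2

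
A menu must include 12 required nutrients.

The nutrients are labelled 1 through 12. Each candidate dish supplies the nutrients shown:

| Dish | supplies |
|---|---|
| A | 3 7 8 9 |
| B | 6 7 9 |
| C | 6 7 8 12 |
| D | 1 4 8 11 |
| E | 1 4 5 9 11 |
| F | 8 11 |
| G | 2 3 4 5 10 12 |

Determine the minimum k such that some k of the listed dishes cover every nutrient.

3

Take {B, D, G}. Their union is {1, 2, 3, 4, 5, 6, 7, 8, 9, 10, 11, 12}, which is all 12 nutrients.
Only G contains 2, so G is forced; the remaining 6 nutrients need at least 2 more dishes (each remaining dish adds at most 3) — so at least 3 dishes are needed, and 3 is optimal.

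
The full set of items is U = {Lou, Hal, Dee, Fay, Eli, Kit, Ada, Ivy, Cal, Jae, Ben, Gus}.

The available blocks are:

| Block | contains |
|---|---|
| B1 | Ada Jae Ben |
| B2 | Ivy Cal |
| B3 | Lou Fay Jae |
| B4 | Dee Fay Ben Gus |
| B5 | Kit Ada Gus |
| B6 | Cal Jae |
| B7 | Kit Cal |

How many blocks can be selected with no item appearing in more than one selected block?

3

B2, B3, B5 are pairwise disjoint (B2={Ivy,Cal}; B3={Lou,Fay,Jae}; B5={Kit,Ada,Gus}).
Every remaining block overlaps one of these, and no 4 of the listed blocks are pairwise disjoint, so 3 is the maximum.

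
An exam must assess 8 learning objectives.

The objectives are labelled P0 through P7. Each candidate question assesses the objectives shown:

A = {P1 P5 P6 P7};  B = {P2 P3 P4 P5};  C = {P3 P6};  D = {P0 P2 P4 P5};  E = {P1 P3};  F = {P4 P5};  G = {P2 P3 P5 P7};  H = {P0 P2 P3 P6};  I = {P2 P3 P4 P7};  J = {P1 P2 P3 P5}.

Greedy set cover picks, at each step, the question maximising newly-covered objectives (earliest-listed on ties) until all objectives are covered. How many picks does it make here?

Greedy: pick A (covers 4 new) → pick B (covers 3 new) → pick D (covers 1 new). Total picks: 3.

3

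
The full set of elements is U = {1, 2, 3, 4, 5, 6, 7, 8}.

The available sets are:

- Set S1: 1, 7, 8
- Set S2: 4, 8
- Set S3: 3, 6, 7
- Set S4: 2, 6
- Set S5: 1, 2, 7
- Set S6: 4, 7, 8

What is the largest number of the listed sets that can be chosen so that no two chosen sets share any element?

2

S2, S4 are pairwise disjoint (S2={4,8}; S4={2,6}).
Every remaining set overlaps one of these, and no 3 of the listed sets are pairwise disjoint, so 2 is the maximum.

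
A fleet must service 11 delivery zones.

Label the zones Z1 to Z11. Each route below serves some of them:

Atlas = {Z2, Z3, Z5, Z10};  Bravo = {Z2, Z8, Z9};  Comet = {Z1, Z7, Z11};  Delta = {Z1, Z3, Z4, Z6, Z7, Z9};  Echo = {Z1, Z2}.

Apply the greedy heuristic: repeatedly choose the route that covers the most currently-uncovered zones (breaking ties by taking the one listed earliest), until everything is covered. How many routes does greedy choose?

Greedy: pick Delta (covers 6 new) → pick Atlas (covers 3 new) → pick Bravo (covers 1 new) → pick Comet (covers 1 new). Total picks: 4.

4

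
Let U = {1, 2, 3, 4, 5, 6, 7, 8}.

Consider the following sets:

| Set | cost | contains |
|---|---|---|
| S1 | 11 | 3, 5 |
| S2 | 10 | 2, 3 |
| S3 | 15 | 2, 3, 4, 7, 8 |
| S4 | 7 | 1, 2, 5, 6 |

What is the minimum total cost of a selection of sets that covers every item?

22

S3, S4 together cover every item (S3 ∪ S4 = {1, 2, 3, 4, 5, 6, 7, 8}); total cost 15 + 7 = 22.
No covering selection has total cost below 22.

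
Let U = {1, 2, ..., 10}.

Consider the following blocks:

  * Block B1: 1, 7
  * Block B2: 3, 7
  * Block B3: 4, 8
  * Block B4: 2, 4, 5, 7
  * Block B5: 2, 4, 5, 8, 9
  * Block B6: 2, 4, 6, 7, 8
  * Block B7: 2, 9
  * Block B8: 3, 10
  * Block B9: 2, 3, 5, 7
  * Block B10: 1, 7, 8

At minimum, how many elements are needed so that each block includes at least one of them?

4

The 4 elements {7, 8, 9, 10} hit every block.
The blocks B1, B3, B7, B8 are pairwise disjoint, so any hitting set needs a separate element for each — at least 4. Hence 4 is optimal.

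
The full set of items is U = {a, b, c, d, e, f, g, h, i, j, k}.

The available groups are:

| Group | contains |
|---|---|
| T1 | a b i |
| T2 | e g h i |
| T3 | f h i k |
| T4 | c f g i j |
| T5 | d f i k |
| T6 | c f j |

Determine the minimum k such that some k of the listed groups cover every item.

T1 and T2 and T4 and T5 together: T1 ∪ T2 ∪ T4 ∪ T5 = {a, b, c, d, e, f, g, h, i, j, k} — every item is covered.
Only T5 contains d, so T5 is forced; the remaining 7 items need at least 3 more groups (each remaining group adds at most 3) — so at least 4 groups are needed, and 4 is optimal.

4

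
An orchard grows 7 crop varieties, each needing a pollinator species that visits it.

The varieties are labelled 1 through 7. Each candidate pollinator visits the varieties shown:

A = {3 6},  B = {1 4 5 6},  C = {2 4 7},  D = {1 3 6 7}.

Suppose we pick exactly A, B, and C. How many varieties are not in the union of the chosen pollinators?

0

Union of A, B, C = {1, 2, 3, 4, 5, 6, 7} — that's every variety, so 0 are uncovered.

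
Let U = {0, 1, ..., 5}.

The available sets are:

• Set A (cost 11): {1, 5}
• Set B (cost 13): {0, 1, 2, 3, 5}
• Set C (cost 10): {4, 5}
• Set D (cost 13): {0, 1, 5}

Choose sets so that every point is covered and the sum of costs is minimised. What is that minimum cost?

23

B, C together cover every point (B ∪ C = {0, 1, 2, 3, 4, 5}); total cost 13 + 10 = 23.
No covering selection has total cost below 23.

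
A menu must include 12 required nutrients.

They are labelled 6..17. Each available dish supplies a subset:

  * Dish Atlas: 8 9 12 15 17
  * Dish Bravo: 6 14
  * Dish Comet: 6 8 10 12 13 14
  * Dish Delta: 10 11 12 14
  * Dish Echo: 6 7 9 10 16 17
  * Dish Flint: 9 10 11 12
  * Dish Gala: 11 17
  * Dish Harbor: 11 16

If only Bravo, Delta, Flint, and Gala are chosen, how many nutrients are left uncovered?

Union of Bravo, Delta, Flint, Gala = {6, 9, 10, 11, 12, 14, 17}.
Not covered: 7, 8, 13, 15, 16 — 5 nutrients.

5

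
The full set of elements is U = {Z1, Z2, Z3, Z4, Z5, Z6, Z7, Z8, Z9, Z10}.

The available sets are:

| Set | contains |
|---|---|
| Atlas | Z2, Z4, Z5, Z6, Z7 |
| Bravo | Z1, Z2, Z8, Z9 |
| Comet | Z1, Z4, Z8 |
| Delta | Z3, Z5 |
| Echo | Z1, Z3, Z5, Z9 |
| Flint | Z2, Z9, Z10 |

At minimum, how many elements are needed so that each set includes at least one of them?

Take H = {Z1, Z2, Z3}. Each listed set contains at least one of these, so H is a hitting set of size 3.
The sets Comet, Delta, Flint are pairwise disjoint, so any hitting set needs a separate element for each — at least 3. Hence 3 is optimal.

3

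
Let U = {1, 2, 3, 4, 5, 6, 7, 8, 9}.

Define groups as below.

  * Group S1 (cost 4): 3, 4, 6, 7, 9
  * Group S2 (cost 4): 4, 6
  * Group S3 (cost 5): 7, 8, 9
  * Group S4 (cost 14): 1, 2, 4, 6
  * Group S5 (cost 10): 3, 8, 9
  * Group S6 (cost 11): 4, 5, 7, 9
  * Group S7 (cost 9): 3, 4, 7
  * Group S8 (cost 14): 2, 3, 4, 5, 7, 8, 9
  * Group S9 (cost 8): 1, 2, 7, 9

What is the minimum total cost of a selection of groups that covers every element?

S2, S8, S9 together cover every element (S2 ∪ S8 ∪ S9 = {1, 2, 3, 4, 5, 6, 7, 8, 9}); total cost 4 + 14 + 8 = 26.
The greedy pick S1, S9, S3, S6 costs 28; no covering selection beats 26.

26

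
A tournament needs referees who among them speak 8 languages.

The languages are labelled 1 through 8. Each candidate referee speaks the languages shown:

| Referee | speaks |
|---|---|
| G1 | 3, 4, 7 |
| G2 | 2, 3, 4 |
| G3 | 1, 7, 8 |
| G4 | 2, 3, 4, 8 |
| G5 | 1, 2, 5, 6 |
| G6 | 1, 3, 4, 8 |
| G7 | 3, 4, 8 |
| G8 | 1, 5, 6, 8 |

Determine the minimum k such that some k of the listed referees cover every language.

Take {G1, G5, G7}. Their union is {1, 2, 3, 4, 5, 6, 7, 8}, which is all 8 languages.
No 2 of the 8 referees cover everything (all 28 combinations miss at least one language), so 3 is optimal.

3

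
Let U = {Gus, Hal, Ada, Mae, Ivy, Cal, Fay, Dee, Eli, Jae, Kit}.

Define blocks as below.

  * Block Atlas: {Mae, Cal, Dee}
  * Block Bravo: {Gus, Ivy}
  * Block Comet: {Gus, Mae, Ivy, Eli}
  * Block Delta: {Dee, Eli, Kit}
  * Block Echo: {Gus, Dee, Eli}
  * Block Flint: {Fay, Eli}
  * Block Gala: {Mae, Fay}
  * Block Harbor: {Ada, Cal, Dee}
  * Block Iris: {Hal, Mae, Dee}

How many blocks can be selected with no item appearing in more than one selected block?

3

Bravo, Gala, Harbor are pairwise disjoint (Bravo={Gus,Ivy}; Gala={Mae,Fay}; Harbor={Ada,Cal,Dee}).
Every remaining block overlaps one of these, and no 4 of the listed blocks are pairwise disjoint, so 3 is the maximum.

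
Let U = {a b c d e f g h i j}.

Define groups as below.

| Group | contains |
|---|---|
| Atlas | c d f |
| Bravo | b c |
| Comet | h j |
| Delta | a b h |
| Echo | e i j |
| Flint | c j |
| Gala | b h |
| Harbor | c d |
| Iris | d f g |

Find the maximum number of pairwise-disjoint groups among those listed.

3

Atlas, Delta, Echo are pairwise disjoint (Atlas={c,d,f}; Delta={a,b,h}; Echo={e,i,j}).
Every remaining group overlaps one of these, and no 4 of the listed groups are pairwise disjoint, so 3 is the maximum.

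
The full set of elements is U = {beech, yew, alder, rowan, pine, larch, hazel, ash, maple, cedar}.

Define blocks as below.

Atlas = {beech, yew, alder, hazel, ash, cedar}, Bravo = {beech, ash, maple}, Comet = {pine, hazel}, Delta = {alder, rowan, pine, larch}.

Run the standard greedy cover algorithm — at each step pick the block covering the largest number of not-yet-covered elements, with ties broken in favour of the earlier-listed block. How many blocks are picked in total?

3

Greedy: pick Atlas (covers 6 new) → pick Delta (covers 3 new) → pick Bravo (covers 1 new). Total picks: 3.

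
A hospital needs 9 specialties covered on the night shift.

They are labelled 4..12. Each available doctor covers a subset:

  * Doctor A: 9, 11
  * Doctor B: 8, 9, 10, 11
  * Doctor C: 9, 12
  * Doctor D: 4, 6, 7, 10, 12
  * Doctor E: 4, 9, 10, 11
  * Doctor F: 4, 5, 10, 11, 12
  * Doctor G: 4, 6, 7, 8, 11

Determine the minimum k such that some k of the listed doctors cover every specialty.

C and F and G together: C ∪ F ∪ G = {4, 5, 6, 7, 8, 9, 10, 11, 12} — every specialty is covered.
Only F contains 5, so F is forced; the remaining 4 specialties need at least 2 more doctors (each remaining doctor adds at most 3) — so at least 3 doctors are needed, and 3 is optimal.

3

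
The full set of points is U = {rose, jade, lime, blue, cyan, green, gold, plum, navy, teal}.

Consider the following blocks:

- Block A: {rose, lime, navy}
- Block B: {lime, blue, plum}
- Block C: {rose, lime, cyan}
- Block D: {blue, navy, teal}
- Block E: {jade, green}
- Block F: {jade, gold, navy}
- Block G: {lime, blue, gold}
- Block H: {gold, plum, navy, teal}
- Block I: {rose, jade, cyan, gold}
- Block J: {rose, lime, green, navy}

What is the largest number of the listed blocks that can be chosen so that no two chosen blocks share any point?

3

C, E, H are pairwise disjoint (C={rose,lime,cyan}; E={jade,green}; H={gold,plum,navy,teal}).
Every remaining block overlaps one of these, and no 4 of the listed blocks are pairwise disjoint, so 3 is the maximum.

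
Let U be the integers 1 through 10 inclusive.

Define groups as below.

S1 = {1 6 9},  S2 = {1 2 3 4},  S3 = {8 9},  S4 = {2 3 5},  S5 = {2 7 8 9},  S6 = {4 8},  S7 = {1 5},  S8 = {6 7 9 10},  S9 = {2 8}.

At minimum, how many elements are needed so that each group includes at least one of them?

4

The 4 elements {1, 2, 8, 10} hit every group.
No choice of 3 elements meets every group, so 4 is the minimum.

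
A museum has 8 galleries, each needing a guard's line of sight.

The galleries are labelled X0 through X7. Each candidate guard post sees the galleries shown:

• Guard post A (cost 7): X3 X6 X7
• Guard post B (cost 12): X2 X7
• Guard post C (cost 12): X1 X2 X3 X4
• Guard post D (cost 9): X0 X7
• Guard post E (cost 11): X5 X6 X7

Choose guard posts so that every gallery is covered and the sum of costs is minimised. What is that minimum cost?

32

C, D, E together cover every gallery (C ∪ D ∪ E = {X0, X1, X2, X3, X4, X5, X6, X7}); total cost 12 + 9 + 11 = 32.
The greedy pick A, C, D, E costs 39; no covering selection beats 32.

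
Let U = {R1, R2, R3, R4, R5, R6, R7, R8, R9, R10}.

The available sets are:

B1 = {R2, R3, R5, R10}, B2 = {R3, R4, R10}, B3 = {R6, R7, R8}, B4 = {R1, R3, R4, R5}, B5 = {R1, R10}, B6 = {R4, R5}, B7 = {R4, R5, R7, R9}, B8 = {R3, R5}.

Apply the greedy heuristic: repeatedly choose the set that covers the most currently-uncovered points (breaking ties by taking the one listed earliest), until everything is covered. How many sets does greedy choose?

4

Greedy: pick B1 (covers 4 new) → pick B3 (covers 3 new) → pick B4 (covers 2 new) → pick B7 (covers 1 new). Total picks: 4.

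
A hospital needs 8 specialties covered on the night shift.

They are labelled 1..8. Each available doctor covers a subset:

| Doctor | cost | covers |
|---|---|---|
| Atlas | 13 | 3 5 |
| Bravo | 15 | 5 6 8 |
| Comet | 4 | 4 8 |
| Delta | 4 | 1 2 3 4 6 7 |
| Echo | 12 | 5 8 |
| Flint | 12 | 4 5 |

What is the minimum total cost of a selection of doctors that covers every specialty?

Delta, Echo together cover every specialty (Delta ∪ Echo = {1, 2, 3, 4, 5, 6, 7, 8}); total cost 4 + 12 = 16.
The greedy pick Delta, Comet, Echo costs 20; no covering selection beats 16.

16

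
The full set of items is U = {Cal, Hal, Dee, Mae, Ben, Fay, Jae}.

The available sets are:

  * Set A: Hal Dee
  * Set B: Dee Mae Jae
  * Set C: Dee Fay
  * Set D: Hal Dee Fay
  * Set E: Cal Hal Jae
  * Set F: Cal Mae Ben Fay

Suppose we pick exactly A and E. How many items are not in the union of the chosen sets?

Union of A, E = {Cal, Hal, Dee, Jae}.
Not covered: Mae, Ben, Fay — 3 items.

3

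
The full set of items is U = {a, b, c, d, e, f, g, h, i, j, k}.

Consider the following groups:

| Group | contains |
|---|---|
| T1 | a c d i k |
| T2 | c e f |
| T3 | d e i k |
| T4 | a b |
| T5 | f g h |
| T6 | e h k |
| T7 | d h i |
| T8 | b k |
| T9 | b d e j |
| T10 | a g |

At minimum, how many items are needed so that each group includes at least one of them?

4

T = {a, b, e, h} meets every group (each contains at least one member of T), and |T| = 4.
The groups T2, T7, T8, T10 are pairwise disjoint, so any hitting set needs a separate item for each — at least 4. Hence 4 is optimal.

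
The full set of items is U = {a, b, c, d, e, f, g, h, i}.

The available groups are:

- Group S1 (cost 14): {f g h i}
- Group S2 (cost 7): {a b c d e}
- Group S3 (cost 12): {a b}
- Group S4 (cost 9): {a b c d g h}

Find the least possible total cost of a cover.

21

S1, S2 together cover every item (S1 ∪ S2 = {a, b, c, d, e, f, g, h, i}); total cost 14 + 7 = 21.
No covering selection has total cost below 21.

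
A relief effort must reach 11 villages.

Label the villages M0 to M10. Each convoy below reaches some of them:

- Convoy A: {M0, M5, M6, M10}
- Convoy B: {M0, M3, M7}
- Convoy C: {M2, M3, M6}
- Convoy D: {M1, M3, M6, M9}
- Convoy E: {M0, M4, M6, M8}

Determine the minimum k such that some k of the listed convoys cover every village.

5

A and B and C and D and E together: A ∪ B ∪ C ∪ D ∪ E = {M0, M1, M2, M3, M4, M5, M6, M7, M8, M9, M10} — every village is covered.
No 4 of the 5 convoys cover everything (all 5 combinations miss at least one village), so 5 is optimal.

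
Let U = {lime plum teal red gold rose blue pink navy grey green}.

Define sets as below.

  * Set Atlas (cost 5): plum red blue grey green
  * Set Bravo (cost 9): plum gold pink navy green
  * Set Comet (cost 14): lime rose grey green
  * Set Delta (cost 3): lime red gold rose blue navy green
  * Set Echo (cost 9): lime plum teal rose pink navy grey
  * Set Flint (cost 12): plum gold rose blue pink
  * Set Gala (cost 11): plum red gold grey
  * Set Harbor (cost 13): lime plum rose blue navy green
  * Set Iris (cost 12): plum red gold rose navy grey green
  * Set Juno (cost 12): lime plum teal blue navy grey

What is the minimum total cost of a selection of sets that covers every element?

12

Delta, Echo together cover every element (Delta ∪ Echo = {lime, plum, teal, red, gold, rose, blue, pink, navy, grey, green}); total cost 3 + 9 = 12.
No covering selection has total cost below 12.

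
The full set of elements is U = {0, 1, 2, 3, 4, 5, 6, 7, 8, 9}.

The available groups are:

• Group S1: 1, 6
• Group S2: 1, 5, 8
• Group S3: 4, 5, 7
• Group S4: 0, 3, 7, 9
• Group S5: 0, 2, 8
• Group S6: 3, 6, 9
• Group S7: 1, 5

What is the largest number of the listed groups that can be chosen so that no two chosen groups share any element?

S5, S6, S7 are pairwise disjoint (S5={0,2,8}; S6={3,6,9}; S7={1,5}).
Every remaining group overlaps one of these, and no 4 of the listed groups are pairwise disjoint, so 3 is the maximum.

3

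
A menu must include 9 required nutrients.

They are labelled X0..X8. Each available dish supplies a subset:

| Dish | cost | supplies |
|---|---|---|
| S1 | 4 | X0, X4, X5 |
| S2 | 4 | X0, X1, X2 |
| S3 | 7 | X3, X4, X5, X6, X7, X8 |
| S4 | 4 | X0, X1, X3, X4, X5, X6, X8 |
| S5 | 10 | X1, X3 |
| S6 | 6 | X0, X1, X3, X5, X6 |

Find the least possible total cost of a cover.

11

S2, S3 together cover every nutrient (S2 ∪ S3 = {X0, X1, X2, X3, X4, X5, X6, X7, X8}); total cost 4 + 7 = 11.
The greedy pick S4, S2, S3 costs 15; no covering selection beats 11.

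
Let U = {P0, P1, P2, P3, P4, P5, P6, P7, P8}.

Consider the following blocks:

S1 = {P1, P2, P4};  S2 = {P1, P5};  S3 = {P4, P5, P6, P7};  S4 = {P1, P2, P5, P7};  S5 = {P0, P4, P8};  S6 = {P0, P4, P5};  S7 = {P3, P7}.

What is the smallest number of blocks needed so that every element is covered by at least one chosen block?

4

Take {S1, S3, S5, S7}. Their union is {P0, P1, P2, P3, P4, P5, P6, P7, P8}, which is all 9 elements.
Only S7 contains P3, so S7 is forced; the remaining 7 elements need at least 3 more blocks (each remaining block adds at most 3) — so at least 4 blocks are needed, and 4 is optimal.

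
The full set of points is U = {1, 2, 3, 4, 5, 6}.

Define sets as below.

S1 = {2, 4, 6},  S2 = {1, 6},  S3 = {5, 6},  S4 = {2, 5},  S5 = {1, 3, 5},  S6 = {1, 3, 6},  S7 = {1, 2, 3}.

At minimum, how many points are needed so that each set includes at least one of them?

3

Take H = {1, 2, 5}. Each listed set contains at least one of these, so H is a hitting set of size 3.
No choice of 2 points meets every set, so 3 is the minimum.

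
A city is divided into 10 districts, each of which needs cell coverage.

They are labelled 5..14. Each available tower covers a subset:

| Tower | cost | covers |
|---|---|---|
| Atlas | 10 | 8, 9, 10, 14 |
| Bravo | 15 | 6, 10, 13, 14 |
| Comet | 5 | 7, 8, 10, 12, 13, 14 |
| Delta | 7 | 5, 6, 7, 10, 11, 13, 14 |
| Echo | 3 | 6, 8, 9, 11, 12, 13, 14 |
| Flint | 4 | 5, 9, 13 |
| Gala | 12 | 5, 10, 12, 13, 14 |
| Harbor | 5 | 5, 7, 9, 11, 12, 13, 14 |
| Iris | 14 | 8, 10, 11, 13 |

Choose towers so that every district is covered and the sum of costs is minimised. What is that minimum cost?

Delta, Echo together cover every district (Delta ∪ Echo = {5, 6, 7, 8, 9, 10, 11, 12, 13, 14}); total cost 7 + 3 = 10.
No covering selection has total cost below 10.

10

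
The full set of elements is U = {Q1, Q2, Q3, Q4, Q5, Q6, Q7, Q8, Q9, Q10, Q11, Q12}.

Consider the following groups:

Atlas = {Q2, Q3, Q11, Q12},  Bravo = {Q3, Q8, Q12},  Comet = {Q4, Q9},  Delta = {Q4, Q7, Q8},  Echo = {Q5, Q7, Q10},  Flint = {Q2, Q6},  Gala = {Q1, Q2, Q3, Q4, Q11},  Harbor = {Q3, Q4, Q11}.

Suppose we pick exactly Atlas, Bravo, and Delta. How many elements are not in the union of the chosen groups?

Union of Atlas, Bravo, Delta = {Q2, Q3, Q4, Q7, Q8, Q11, Q12}.
Not covered: Q1, Q5, Q6, Q9, Q10 — 5 elements.

5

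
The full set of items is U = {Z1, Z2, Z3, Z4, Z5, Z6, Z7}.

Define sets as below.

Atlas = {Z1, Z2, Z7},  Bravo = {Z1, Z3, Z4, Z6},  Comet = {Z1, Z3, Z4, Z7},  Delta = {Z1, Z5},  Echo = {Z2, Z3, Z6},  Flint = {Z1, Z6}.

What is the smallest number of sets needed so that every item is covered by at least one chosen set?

3

Atlas and Bravo and Delta together: Atlas ∪ Bravo ∪ Delta = {Z1, Z2, Z3, Z4, Z5, Z6, Z7} — every item is covered.
Only Delta contains Z5, so Delta is forced; the remaining 5 items need at least 2 more sets (each remaining set adds at most 3) — so at least 3 sets are needed, and 3 is optimal.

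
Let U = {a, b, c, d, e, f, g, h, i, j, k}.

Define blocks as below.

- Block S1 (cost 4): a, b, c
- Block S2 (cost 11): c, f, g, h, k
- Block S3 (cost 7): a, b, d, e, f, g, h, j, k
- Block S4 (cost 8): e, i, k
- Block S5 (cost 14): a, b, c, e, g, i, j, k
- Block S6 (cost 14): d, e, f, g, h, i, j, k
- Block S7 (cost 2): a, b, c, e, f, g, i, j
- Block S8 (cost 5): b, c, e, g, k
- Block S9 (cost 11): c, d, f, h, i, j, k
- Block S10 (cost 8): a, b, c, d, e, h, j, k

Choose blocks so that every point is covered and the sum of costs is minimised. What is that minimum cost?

S3, S7 together cover every point (S3 ∪ S7 = {a, b, c, d, e, f, g, h, i, j, k}); total cost 7 + 2 = 9.
No covering selection has total cost below 9.

9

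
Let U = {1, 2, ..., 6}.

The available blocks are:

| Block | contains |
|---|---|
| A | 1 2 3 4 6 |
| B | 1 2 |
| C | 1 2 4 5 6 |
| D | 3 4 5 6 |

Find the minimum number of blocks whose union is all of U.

2

C and D together: C ∪ D = {1, 2, 3, 4, 5, 6} — every item is covered.
No single block has all 6 items (the largest, A, has 5), so 2 is optimal.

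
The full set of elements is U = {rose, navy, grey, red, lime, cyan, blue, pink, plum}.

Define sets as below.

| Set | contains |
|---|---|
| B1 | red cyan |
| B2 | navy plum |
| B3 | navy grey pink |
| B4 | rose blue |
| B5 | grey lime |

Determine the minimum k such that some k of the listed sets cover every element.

5

Take {B1, B2, B3, B4, B5}. Their union is {rose, navy, grey, red, lime, cyan, blue, pink, plum}, which is all 9 elements.
Only B5 contains lime, so B5 is forced; the remaining 7 elements need at least 4 more sets (each remaining set adds at most 2) — so at least 5 sets are needed, and 5 is optimal.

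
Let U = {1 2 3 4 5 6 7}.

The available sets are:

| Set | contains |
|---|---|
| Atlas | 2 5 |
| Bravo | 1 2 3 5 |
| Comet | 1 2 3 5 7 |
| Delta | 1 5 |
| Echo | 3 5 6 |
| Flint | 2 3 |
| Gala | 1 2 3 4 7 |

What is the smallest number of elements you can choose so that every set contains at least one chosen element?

Take H = {3, 5}. Each listed set contains at least one of these, so H is a hitting set of size 2.
The sets Delta, Flint are pairwise disjoint, so any hitting set needs a separate element for each — at least 2. Hence 2 is optimal.

2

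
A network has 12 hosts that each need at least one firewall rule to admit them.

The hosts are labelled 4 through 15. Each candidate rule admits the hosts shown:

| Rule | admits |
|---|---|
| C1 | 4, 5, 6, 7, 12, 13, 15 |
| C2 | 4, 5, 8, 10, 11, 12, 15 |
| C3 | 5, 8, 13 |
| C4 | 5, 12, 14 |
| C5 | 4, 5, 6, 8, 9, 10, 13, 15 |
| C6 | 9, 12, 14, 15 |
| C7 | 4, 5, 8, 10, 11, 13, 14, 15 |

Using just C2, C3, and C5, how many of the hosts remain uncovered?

2

Union of C2, C3, C5 = {4, 5, 6, 8, 9, 10, 11, 12, 13, 15}.
Not covered: 7, 14 — 2 hosts.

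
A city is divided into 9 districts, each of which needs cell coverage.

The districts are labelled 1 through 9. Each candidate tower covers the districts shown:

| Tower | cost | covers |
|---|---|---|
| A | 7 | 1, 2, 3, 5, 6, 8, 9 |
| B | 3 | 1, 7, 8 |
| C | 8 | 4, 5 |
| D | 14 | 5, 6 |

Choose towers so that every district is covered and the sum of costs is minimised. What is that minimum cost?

A, B, C together cover every district (A ∪ B ∪ C = {1, 2, 3, 4, 5, 6, 7, 8, 9}); total cost 7 + 3 + 8 = 18.
No covering selection has total cost below 18.

18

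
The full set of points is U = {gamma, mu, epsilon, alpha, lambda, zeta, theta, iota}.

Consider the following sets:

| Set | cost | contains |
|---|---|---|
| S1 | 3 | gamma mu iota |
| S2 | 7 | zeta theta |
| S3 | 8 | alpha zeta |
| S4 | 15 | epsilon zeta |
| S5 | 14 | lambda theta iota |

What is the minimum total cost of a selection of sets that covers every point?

S1, S3, S4, S5 together cover every point (S1 ∪ S3 ∪ S4 ∪ S5 = {gamma, mu, epsilon, alpha, lambda, zeta, theta, iota}); total cost 3 + 8 + 15 + 14 = 40.
The greedy pick S1, S2, S3, S5, S4 costs 47; no covering selection beats 40.

40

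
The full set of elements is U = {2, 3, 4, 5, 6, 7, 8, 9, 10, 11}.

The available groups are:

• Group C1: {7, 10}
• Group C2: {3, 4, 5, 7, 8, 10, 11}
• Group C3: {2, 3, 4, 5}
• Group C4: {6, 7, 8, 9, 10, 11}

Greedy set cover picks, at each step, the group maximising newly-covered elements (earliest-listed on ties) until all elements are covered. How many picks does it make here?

Greedy: pick C2 (covers 7 new) → pick C4 (covers 2 new) → pick C3 (covers 1 new). Total picks: 3.
(The true minimum cover uses only 2 groups, so greedy is not optimal here.)

3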